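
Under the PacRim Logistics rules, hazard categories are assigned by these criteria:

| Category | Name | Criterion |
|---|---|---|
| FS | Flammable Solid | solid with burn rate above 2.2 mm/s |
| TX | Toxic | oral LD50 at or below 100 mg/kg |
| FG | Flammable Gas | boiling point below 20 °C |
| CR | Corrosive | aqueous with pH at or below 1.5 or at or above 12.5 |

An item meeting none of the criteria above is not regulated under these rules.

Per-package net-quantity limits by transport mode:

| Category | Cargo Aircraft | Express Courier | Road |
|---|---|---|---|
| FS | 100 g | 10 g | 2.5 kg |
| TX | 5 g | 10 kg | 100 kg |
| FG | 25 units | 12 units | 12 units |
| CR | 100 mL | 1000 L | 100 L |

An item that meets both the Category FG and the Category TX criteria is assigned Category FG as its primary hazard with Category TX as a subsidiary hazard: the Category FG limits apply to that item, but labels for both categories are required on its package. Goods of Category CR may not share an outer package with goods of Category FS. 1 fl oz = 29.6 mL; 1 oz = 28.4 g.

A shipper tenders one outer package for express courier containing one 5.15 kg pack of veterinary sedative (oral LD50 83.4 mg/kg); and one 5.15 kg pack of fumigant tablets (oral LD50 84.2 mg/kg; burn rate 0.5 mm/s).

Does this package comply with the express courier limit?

Oral LD50 83.4 mg/kg meets the Category TX criterion (Toxic), so the veterinary sedative is Category TX.
Oral LD50 84.2 mg/kg meets the Category TX criterion (Toxic), so the fumigant tablets are Category TX.
Total Category TX: 5.15 kg + 5.15 kg = 10.3 kg.
10.3 kg exceeds the express courier limit of 10 kg for Category TX.

No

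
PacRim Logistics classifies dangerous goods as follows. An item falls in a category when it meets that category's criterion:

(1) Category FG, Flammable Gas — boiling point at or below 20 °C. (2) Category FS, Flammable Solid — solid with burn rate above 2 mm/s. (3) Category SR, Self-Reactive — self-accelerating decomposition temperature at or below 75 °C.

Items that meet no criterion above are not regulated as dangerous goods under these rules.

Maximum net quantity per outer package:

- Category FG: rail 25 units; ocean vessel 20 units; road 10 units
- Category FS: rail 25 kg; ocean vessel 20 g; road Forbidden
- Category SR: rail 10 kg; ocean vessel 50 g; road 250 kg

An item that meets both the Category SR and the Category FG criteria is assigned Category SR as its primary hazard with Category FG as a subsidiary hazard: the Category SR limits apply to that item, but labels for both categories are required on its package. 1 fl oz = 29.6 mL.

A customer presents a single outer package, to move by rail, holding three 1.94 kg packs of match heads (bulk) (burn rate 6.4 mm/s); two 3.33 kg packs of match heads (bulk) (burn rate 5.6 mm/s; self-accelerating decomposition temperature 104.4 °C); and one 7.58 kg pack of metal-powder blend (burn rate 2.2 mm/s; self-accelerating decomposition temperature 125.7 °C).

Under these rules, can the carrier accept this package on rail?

Yes

Burn rate 6.4 mm/s meets the Category FS criterion (Flammable Solid), so the match heads (bulk) are Category FS.
With burn rate 5.6 mm/s (> 2 mm/s), the match heads (bulk) fall in Category FS.
Metal-powder blend: burn rate 2.2 mm/s > 2 mm/s → Category FS (Flammable Solid).
Category FS net quantity: (three 1.94 kg packs = 5.82 kg) + (two 3.33 kg packs = 6.66 kg) + 7.58 kg = 20.06 kg.
20.06 kg is within the rail limit of 25 kg for Category FS.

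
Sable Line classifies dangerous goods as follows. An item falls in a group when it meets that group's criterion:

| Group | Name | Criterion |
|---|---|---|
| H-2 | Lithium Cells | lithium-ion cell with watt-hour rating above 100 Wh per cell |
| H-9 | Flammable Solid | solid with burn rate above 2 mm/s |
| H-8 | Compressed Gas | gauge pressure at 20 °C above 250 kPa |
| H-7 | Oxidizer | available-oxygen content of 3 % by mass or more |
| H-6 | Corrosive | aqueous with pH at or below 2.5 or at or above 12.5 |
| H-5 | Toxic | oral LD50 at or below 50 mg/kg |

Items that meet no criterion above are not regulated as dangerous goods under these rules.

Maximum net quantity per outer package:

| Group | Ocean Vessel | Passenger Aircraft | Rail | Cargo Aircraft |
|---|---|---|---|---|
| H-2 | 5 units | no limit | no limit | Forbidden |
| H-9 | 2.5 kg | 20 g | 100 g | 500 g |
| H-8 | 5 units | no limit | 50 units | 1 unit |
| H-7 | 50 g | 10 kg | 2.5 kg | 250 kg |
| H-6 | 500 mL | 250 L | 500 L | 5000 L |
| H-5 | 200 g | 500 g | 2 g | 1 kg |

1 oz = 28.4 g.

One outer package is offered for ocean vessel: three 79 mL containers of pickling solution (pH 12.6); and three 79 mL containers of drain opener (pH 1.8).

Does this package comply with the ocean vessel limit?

Pickling solution: pH 12.6 ≥ 12.5 → Group H-6 (Corrosive).
Drain opener: pH 1.8 ≤ 2.5 → Group H-6 (Corrosive).
Total Group H-6: (three 79 mL containers = 237 mL) + (three 79 mL containers = 237 mL) = 474 mL.
474 mL is within the ocean vessel limit of 500 mL for Group H-6.

Yes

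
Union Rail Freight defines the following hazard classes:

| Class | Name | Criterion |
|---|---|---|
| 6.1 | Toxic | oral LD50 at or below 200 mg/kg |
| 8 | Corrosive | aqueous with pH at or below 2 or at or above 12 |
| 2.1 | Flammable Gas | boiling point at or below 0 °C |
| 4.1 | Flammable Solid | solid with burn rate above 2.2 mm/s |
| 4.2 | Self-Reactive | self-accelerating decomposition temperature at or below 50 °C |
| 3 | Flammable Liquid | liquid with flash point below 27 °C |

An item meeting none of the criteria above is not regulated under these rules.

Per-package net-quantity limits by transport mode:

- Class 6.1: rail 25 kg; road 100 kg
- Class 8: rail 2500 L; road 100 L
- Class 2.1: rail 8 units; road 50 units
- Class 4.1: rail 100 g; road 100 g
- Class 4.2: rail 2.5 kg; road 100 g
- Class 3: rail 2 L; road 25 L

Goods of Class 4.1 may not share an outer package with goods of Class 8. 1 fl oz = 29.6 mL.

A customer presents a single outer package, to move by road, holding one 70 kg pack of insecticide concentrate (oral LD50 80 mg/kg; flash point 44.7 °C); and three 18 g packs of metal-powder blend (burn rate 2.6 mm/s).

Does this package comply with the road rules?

The insecticide concentrate has oral LD50 80 mg/kg, which is ≤ 200 mg/kg, so it is Class 6.1 (Toxic).
Metal-powder blend: burn rate 2.6 mm/s > 2.2 mm/s → Class 4.1 (Flammable Solid).
Class 4.1 quantity: three 18 g packs = 54 g.
That is within the Class 4.1 road limit of 100 g.
Class 6.1 quantity: 70 kg.
70 kg ≤ 100 kg (road limit, Class 6.1) — within limit.
The segregation rule (Class 4.1 with Class 8) does not apply to Class 4.1 with Class 6.1.
Every hazard class is within its road limit and no segregation rule is violated.

Yes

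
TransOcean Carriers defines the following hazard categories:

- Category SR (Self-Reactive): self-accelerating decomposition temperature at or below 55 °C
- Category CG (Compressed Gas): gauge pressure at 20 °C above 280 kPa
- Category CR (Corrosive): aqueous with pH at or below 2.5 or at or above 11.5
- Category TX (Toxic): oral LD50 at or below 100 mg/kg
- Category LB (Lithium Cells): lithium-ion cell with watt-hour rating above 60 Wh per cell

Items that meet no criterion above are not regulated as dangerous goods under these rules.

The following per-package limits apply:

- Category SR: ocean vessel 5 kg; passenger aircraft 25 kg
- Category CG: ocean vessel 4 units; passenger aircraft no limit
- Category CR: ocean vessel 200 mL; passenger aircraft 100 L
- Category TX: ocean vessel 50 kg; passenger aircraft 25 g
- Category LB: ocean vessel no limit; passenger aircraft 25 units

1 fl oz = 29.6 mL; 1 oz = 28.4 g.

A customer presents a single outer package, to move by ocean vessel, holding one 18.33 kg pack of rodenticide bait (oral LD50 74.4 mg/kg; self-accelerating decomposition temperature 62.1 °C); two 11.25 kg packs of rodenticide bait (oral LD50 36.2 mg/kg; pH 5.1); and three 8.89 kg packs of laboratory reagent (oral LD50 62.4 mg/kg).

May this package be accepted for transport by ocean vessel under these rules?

With oral LD50 74.4 mg/kg (≤ 100 mg/kg), the rodenticide bait falls in Category TX.
The rodenticide bait has oral LD50 36.2 mg/kg, which is ≤ 100 mg/kg, so it is Category TX (Toxic).
With oral LD50 62.4 mg/kg (≤ 100 mg/kg), the laboratory reagent falls in Category TX.
Category TX net quantity: 18.33 kg + (two 11.25 kg packs = 22.5 kg) + (three 8.89 kg packs = 26.67 kg) = 67.5 kg.
67.5 kg > 50 kg (ocean vessel limit, Category TX) — over the limit.

No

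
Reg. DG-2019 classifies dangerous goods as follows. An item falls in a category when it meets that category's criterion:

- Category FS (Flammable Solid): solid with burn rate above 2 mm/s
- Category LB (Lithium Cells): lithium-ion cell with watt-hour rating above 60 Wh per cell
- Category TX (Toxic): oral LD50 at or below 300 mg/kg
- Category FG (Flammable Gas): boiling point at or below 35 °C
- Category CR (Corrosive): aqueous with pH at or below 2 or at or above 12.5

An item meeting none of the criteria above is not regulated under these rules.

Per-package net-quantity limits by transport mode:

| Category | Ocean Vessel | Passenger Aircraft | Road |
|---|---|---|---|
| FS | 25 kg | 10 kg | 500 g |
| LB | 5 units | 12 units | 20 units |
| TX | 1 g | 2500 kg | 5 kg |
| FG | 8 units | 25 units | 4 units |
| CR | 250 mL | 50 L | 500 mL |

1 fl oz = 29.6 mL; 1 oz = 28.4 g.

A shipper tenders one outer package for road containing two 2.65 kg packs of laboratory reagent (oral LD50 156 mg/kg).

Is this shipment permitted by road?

Oral LD50 156 mg/kg meets the Category TX criterion (Toxic), so the laboratory reagent is Category TX.
Category TX quantity: two 2.65 kg packs = 5.3 kg.
5.3 kg exceeds the road limit of 5 kg for Category TX.

No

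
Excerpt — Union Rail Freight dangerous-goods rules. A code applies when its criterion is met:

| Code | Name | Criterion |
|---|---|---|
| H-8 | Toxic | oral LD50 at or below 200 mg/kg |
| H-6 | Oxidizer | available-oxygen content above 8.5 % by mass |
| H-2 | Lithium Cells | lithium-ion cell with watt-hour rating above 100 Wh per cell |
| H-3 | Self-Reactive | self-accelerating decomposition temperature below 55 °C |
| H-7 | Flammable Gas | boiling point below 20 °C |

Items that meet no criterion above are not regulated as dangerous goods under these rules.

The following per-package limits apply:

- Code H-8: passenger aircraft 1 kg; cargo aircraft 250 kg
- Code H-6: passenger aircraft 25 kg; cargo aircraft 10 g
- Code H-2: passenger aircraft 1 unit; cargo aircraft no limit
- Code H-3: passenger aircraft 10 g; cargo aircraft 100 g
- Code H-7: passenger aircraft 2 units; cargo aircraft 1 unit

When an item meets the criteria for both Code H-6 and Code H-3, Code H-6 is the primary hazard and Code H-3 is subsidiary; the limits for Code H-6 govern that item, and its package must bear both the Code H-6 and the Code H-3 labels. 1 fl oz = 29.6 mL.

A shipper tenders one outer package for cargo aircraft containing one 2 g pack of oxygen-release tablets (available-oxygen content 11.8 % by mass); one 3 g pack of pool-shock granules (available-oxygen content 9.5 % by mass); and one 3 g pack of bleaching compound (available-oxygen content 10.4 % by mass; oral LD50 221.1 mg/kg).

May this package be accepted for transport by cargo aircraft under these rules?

Yes

With available-oxygen content 11.8 % by mass (> 8.5 % by mass), the oxygen-release tablets fall in Code H-6.
Pool-shock granules: available-oxygen content 9.5 % by mass > 8.5 % by mass → Code H-6 (Oxidizer).
The bleaching compound has available-oxygen content 10.4 % by mass, which is > 8.5 % by mass, so it is Code H-6 (Oxidizer).
Code H-6 net quantity: 2 g + 3 g + 3 g = 8 g.
8 g is within the cargo aircraft limit of 10 g for Code H-6.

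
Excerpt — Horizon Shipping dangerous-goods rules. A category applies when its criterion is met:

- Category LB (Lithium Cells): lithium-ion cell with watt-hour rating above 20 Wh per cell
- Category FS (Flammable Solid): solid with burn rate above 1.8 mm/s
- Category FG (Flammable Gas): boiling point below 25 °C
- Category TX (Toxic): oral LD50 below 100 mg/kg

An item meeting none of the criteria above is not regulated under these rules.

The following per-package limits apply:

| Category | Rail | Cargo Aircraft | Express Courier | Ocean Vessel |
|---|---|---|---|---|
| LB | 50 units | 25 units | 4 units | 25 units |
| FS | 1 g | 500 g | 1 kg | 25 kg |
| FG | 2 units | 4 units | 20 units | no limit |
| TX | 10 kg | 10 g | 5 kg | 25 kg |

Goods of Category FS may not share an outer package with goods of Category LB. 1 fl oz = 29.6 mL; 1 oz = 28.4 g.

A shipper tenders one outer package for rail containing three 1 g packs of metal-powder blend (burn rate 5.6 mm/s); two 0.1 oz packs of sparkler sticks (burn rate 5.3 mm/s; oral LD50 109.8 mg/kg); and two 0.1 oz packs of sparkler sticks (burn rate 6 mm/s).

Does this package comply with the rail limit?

The metal-powder blend has burn rate 5.6 mm/s, which is > 1.8 mm/s, so it is Category FS (Flammable Solid).
Sparkler sticks: burn rate 5.3 mm/s > 1.8 mm/s → Category FS (Flammable Solid).
With burn rate 6 mm/s (> 1.8 mm/s), the sparkler sticks fall in Category FS.
Category FS net quantity: (three 1 g packs = 3 g) + (two 0.1 oz packs = 5.68 g) + (two 0.1 oz packs = 5.68 g) = 14.36 g.
14.36 g exceeds the rail limit of 1 g for Category FS.

No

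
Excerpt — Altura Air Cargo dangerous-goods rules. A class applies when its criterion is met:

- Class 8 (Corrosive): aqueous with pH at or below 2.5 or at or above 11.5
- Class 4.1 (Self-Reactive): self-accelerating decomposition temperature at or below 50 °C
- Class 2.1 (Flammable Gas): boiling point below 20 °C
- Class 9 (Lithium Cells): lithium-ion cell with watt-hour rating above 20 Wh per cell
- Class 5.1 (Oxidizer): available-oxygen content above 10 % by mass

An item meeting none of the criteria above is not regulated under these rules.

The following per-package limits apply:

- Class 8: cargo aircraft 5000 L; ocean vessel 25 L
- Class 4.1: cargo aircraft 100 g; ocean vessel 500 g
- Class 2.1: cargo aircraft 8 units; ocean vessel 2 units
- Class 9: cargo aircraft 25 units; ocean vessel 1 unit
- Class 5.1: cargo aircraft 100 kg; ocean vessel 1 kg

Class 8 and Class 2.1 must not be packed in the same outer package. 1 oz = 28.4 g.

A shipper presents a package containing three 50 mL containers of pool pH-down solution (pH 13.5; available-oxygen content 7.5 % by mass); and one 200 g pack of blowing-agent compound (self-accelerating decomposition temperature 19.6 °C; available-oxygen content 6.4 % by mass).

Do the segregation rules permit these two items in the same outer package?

Pool pH-down solution: pH 13.5 ≥ 11.5 → Class 8 (Corrosive).
Self-accelerating decomposition temperature 19.6 °C meets the Class 4.1 criterion (Self-Reactive), so the blowing-agent compound is Class 4.1.
No segregation rule bars Class 8 with Class 4.1.

Yes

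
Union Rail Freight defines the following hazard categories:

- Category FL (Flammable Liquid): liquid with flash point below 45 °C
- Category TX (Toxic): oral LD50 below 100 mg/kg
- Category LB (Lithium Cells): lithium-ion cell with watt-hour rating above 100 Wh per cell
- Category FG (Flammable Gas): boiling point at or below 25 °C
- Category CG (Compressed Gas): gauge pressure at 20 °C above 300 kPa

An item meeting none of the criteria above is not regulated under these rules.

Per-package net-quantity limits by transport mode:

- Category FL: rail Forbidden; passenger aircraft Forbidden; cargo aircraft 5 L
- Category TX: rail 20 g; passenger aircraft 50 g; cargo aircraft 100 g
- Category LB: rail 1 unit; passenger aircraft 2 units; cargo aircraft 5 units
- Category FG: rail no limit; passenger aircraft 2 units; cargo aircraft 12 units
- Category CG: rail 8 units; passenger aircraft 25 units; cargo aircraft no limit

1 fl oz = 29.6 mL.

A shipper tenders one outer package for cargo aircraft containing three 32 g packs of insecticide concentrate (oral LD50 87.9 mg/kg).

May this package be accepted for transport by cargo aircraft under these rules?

Yes

Oral LD50 87.9 mg/kg meets the Category TX criterion (Toxic), so the insecticide concentrate is Category TX.
Category TX quantity: three 32 g packs = 96 g.
96 g ≤ 100 g (cargo aircraft limit, Category TX) — within limit.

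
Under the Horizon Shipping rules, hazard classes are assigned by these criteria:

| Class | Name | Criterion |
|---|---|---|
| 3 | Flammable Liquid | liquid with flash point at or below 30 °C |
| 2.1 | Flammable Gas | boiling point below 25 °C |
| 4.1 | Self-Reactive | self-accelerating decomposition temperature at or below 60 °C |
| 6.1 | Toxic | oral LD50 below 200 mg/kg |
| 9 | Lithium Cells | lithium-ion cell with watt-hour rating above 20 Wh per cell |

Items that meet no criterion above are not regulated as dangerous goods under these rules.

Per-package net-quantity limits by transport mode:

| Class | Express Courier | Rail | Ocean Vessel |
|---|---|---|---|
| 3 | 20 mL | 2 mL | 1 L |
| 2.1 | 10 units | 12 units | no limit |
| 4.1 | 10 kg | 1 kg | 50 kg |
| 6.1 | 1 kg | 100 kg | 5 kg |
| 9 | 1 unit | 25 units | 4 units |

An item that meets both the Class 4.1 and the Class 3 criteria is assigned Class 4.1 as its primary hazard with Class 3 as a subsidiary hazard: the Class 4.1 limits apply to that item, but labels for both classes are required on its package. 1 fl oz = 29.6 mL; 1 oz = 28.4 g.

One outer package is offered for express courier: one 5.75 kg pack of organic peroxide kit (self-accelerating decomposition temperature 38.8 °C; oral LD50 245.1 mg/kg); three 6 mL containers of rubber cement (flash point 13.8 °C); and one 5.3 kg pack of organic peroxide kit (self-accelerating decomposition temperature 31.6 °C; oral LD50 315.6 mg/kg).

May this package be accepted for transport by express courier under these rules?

No

Organic peroxide kit: self-accelerating decomposition temperature 38.8 °C ≤ 60 °C → Class 4.1 (Self-Reactive).
With flash point 13.8 °C (≤ 30 °C), the rubber cement falls in Class 3.
With self-accelerating decomposition temperature 31.6 °C (≤ 60 °C), the organic peroxide kit falls in Class 4.1.
Total Class 4.1: 5.75 kg + 5.3 kg = 11.05 kg.
11.05 kg > 10 kg (express courier limit, Class 4.1) — over the limit.
Class 3 quantity: three 6 mL containers = 18 mL.
18 mL ≤ 20 mL (express courier limit, Class 3) — within limit.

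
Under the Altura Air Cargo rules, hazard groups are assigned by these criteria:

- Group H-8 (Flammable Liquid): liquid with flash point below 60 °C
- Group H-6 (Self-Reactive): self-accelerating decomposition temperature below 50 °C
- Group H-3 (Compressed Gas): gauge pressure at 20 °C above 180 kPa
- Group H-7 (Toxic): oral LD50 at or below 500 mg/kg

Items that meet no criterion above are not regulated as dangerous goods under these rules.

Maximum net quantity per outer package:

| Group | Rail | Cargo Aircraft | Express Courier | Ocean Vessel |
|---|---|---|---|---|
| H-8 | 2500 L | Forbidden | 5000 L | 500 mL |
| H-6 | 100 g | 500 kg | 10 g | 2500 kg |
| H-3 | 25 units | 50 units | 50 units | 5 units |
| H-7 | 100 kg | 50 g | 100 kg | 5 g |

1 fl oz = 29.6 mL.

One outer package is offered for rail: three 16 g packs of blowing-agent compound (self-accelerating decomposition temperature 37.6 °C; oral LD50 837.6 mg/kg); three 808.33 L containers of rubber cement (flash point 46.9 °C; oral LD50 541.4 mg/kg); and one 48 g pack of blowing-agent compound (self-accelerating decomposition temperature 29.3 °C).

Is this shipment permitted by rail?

Yes

Self-accelerating decomposition temperature 37.6 °C meets the Group H-6 criterion (Self-Reactive), so the blowing-agent compound is Group H-6.
The rubber cement has flash point 46.9 °C, which is < 60 °C, so it is Group H-8 (Flammable Liquid).
Self-accelerating decomposition temperature 29.3 °C meets the Group H-6 criterion (Self-Reactive), so the blowing-agent compound is Group H-6.
Total Group H-6: (three 16 g packs = 48 g) + 48 g = 96 g.
96 g is within the rail limit of 100 g for Group H-6.
Group H-8 quantity: three 808.33 L containers = 2424.99 L.
That is within the Group H-8 rail limit of 2500 L.
Every hazard group is within its rail limit and no segregation rule is violated.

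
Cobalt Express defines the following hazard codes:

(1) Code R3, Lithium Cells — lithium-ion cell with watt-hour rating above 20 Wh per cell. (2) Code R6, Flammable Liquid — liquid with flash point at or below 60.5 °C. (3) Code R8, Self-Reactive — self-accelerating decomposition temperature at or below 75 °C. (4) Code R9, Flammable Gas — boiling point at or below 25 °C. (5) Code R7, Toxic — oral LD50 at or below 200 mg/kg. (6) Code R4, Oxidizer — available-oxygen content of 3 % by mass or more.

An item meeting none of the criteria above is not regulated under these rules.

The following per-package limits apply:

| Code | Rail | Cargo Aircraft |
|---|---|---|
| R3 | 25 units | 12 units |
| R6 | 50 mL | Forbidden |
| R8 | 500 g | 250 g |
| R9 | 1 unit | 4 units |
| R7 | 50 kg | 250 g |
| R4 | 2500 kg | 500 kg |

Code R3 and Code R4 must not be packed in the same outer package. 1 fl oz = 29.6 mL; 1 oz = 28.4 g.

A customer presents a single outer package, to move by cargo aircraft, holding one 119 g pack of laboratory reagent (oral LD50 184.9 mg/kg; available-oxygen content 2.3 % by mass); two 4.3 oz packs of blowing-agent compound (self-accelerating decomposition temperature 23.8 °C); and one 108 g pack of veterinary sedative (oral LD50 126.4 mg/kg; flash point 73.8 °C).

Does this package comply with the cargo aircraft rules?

The laboratory reagent has oral LD50 184.9 mg/kg, which is ≤ 200 mg/kg, so it is Code R7 (Toxic).
Self-accelerating decomposition temperature 23.8 °C meets the Code R8 criterion (Self-Reactive), so the blowing-agent compound is Code R8.
With oral LD50 126.4 mg/kg (≤ 200 mg/kg), the veterinary sedative falls in Code R7.
Code R7 net quantity: 119 g + 108 g = 227 g.
227 g ≤ 250 g (cargo aircraft limit, Code R7) — within limit.
Code R8 quantity: two 4.3 oz packs = 244.24 g.
That is within the Code R8 cargo aircraft limit of 250 g.
The segregation rule (Code R3 with Code R4) does not apply to Code R7 with Code R8.
Every hazard code is within its cargo aircraft limit and no segregation rule is violated.

Yes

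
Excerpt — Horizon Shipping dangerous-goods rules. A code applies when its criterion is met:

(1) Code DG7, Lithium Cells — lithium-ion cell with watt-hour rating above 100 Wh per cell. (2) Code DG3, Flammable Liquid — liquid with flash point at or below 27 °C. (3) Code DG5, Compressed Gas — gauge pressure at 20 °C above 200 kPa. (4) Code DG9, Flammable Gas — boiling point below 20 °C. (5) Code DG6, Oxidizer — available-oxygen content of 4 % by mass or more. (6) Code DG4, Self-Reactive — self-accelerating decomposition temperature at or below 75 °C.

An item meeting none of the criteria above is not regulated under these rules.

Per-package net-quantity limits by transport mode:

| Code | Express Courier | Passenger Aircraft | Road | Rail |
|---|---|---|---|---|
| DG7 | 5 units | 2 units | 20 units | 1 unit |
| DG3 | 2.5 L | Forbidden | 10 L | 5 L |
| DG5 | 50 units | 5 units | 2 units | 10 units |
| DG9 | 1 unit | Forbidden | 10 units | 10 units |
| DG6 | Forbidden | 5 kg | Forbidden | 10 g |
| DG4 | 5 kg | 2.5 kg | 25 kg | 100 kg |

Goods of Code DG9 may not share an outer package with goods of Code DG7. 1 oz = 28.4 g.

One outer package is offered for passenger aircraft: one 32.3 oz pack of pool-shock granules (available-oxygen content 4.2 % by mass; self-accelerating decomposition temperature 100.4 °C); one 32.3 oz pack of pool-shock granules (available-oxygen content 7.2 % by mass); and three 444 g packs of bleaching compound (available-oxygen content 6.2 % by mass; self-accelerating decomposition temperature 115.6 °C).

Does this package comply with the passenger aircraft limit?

Pool-shock granules: available-oxygen content 4.2 % by mass ≥ 4 % by mass → Code DG6 (Oxidizer).
Pool-shock granules: available-oxygen content 7.2 % by mass ≥ 4 % by mass → Code DG6 (Oxidizer).
The bleaching compound has available-oxygen content 6.2 % by mass, which is ≥ 4 % by mass, so it is Code DG6 (Oxidizer).
Total Code DG6: (one 32.3 oz pack = 917.32 g) + (one 32.3 oz pack = 917.32 g) + (three 444 g packs = 1.332 kg) = 3166.64 g.
3166.64 g is within the passenger aircraft limit of 5 kg for Code DG6.

Yes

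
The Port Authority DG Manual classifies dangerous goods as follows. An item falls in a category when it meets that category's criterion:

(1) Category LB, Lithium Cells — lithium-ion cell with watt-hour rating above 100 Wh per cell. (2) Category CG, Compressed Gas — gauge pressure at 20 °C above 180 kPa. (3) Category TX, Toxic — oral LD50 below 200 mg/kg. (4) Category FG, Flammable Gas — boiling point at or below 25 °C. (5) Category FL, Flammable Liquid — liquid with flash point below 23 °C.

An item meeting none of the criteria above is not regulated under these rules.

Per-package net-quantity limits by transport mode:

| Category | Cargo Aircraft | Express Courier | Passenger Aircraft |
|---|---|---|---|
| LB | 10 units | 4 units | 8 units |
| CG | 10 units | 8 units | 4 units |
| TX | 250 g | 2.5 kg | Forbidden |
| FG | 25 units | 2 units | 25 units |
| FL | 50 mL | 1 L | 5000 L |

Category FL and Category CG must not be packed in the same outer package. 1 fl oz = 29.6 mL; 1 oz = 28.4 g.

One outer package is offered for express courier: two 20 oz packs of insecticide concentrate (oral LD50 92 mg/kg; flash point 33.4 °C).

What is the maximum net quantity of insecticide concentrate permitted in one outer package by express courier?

Oral LD50 92 mg/kg meets the Category TX criterion (Toxic), so the insecticide concentrate is Category TX.
The express courier limit for Category TX is 2.5 kg.

2.5 kg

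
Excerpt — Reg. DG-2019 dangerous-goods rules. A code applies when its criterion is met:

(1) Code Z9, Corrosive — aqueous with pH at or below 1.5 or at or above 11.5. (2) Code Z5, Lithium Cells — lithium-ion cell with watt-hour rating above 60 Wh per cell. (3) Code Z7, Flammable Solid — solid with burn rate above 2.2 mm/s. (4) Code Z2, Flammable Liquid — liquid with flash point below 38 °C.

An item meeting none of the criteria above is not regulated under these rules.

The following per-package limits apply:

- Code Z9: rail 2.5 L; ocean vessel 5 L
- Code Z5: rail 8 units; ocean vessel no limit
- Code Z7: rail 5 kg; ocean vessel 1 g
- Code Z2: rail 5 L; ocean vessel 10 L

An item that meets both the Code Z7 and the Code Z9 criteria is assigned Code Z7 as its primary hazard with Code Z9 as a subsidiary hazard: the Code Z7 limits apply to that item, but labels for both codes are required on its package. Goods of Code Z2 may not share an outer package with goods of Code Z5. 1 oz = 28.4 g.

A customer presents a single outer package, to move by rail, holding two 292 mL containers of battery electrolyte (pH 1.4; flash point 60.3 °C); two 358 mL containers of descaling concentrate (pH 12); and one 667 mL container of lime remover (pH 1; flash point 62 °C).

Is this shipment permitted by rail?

pH 1.4 meets the Code Z9 criterion (Corrosive), so the battery electrolyte is Code Z9.
The descaling concentrate has pH 12, which is ≥ 11.5, so it is Code Z9 (Corrosive).
With pH 1 (≤ 1.5), the lime remover falls in Code Z9.
Total Code Z9: (two 292 mL containers = 584 mL) + (two 358 mL containers = 716 mL) + 667 mL = 1.967 L.
1.967 L ≤ 2.5 L (rail limit, Code Z9) — within limit.

Yes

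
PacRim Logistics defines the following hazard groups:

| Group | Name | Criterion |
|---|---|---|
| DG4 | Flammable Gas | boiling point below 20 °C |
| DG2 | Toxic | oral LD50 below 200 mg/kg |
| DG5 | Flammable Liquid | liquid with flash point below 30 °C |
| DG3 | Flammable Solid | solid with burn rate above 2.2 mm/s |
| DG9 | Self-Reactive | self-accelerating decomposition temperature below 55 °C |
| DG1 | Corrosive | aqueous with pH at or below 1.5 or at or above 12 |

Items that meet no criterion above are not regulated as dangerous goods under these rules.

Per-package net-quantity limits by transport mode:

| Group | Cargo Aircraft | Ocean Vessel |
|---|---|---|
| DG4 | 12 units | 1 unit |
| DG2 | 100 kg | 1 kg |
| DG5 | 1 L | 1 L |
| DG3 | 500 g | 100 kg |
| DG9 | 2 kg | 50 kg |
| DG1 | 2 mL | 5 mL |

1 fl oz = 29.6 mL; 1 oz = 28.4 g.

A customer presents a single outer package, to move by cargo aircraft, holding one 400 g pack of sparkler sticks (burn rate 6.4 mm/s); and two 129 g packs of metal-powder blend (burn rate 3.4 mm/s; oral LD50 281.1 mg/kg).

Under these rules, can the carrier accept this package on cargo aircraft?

No

Sparkler sticks: burn rate 6.4 mm/s > 2.2 mm/s → Group DG3 (Flammable Solid).
Burn rate 3.4 mm/s meets the Group DG3 criterion (Flammable Solid), so the metal-powder blend is Group DG3.
Group DG3 net quantity: 400 g + (two 129 g packs = 258 g) = 658 g.
658 g > 500 g (cargo aircraft limit, Group DG3) — over the limit.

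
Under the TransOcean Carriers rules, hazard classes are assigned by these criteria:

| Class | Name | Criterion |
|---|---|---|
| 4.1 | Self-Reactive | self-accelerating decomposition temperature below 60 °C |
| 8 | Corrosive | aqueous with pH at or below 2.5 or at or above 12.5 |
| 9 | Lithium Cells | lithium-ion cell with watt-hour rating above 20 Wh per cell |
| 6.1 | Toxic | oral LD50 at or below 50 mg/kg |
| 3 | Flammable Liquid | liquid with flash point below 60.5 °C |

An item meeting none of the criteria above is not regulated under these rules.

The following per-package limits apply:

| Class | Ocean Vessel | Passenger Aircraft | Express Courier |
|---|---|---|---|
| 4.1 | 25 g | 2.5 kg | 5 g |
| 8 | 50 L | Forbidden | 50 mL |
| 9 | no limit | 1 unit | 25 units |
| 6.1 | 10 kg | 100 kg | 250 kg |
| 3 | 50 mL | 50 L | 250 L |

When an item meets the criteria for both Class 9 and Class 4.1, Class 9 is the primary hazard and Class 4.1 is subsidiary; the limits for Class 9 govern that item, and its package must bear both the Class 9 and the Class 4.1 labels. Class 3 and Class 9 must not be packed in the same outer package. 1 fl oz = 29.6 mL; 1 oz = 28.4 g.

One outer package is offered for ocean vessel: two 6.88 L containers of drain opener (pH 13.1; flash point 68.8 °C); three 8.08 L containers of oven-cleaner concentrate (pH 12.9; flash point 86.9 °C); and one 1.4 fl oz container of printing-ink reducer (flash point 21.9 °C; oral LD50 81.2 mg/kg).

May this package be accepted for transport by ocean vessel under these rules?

Yes

pH 13.1 meets the Class 8 criterion (Corrosive), so the drain opener is Class 8.
The oven-cleaner concentrate has pH 12.9, which is ≥ 12.5, so it is Class 8 (Corrosive).
Printing-ink reducer: flash point 21.9 °C < 60.5 °C → Class 3 (Flammable Liquid).
Class 3 quantity: one 1.4 fl oz container = 41.44 mL.
That is within the Class 3 ocean vessel limit of 50 mL.
Total Class 8: (two 6.88 L containers = 13.76 L) + (three 8.08 L containers = 24.24 L) = 38 L.
That is within the Class 8 ocean vessel limit of 50 L.
The segregation rule (Class 3 with Class 9) does not apply to Class 3 with Class 8.
Every hazard class is within its ocean vessel limit and no segregation rule is violated.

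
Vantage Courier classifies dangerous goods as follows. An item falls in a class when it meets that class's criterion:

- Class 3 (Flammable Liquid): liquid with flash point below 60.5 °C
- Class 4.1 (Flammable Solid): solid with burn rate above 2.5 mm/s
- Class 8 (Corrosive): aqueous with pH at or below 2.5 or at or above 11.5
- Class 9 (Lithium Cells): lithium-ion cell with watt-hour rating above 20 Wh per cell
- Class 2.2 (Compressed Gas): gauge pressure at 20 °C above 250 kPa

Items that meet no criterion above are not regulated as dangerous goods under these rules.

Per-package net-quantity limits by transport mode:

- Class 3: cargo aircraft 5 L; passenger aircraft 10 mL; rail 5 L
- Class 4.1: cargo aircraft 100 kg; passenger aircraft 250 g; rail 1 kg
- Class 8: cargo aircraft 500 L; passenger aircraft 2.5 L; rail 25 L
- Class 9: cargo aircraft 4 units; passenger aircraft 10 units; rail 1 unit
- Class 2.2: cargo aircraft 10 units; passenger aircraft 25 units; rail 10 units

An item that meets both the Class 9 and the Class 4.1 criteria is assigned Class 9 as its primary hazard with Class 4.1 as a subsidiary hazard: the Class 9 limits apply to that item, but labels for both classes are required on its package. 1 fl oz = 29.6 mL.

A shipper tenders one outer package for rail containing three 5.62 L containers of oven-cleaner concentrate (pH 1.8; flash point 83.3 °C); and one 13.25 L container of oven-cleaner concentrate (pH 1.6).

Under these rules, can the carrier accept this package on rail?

pH 1.8 meets the Class 8 criterion (Corrosive), so the oven-cleaner concentrate is Class 8.
pH 1.6 meets the Class 8 criterion (Corrosive), so the oven-cleaner concentrate is Class 8.
Total Class 8: (three 5.62 L containers = 16.86 L) + 13.25 L = 30.11 L.
30.11 L exceeds the rail limit of 25 L for Class 8.

No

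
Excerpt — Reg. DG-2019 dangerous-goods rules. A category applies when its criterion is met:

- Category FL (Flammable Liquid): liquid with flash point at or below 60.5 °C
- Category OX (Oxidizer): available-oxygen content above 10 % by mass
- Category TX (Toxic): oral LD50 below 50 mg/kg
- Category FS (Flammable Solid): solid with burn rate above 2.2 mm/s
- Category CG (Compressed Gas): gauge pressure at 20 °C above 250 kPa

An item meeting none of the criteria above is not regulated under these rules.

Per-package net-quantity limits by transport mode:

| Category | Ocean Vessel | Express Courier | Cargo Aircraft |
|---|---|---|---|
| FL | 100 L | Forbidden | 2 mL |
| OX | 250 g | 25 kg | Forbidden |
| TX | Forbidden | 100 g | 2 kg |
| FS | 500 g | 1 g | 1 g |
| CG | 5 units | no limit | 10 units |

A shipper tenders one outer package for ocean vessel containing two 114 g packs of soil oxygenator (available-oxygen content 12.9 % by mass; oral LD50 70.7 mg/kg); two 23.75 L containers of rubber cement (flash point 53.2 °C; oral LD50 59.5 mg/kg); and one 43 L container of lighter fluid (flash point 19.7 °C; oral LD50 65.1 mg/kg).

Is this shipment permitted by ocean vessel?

With available-oxygen content 12.9 % by mass (> 10 % by mass), the soil oxygenator falls in Category OX.
The rubber cement has flash point 53.2 °C, which is ≤ 60.5 °C, so it is Category FL (Flammable Liquid).
The lighter fluid has flash point 19.7 °C, which is ≤ 60.5 °C, so it is Category FL (Flammable Liquid).
Total Category FL: (two 23.75 L containers = 47.5 L) + 43 L = 90.5 L.
That is within the Category FL ocean vessel limit of 100 L.
Category OX quantity: two 114 g packs = 228 g.
That is within the Category OX ocean vessel limit of 250 g.
Every hazard category is within its ocean vessel limit and no segregation rule is violated.

Yes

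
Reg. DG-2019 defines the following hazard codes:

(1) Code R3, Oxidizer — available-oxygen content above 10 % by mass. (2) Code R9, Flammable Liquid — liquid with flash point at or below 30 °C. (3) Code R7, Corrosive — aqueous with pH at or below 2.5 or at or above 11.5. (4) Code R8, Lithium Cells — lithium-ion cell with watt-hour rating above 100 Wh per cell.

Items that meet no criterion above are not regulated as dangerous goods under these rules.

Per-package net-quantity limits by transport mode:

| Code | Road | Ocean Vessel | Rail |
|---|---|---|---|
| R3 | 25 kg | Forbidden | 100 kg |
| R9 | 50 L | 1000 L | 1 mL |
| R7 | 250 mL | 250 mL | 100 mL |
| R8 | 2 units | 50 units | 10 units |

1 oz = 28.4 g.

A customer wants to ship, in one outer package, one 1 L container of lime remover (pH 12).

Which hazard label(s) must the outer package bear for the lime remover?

With pH 12 (≥ 11.5), the lime remover falls in Code R7.
Only the Code R7 label is required.

Code R7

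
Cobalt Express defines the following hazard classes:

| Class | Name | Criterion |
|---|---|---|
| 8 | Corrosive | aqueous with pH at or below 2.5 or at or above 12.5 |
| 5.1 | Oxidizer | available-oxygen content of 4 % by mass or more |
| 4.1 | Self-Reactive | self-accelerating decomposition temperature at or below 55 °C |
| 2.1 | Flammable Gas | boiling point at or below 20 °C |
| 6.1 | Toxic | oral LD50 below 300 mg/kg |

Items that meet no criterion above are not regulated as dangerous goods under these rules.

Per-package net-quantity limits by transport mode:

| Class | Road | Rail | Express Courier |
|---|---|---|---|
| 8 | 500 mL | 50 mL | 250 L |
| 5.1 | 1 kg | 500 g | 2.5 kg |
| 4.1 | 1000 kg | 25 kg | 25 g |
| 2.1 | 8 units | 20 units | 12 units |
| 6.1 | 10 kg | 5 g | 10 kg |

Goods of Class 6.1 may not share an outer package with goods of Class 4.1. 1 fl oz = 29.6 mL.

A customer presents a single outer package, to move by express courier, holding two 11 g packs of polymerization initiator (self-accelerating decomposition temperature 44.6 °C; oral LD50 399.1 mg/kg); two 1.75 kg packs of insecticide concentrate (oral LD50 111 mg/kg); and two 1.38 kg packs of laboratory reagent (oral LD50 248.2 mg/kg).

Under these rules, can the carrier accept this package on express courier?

No

Self-accelerating decomposition temperature 44.6 °C meets the Class 4.1 criterion (Self-Reactive), so the polymerization initiator is Class 4.1.
Insecticide concentrate: oral LD50 111 mg/kg < 300 mg/kg → Class 6.1 (Toxic).
With oral LD50 248.2 mg/kg (< 300 mg/kg), the laboratory reagent falls in Class 6.1.
Class 6.1 net quantity: (two 1.75 kg packs = 3.5 kg) + (two 1.38 kg packs = 2.76 kg) = 6.26 kg.
6.26 kg ≤ 10 kg (express courier limit, Class 6.1) — within limit.
Class 4.1 quantity: two 11 g packs = 22 g.
22 g ≤ 25 g (express courier limit, Class 4.1) — within limit.
Class 6.1 and Class 4.1 may not share an outer package.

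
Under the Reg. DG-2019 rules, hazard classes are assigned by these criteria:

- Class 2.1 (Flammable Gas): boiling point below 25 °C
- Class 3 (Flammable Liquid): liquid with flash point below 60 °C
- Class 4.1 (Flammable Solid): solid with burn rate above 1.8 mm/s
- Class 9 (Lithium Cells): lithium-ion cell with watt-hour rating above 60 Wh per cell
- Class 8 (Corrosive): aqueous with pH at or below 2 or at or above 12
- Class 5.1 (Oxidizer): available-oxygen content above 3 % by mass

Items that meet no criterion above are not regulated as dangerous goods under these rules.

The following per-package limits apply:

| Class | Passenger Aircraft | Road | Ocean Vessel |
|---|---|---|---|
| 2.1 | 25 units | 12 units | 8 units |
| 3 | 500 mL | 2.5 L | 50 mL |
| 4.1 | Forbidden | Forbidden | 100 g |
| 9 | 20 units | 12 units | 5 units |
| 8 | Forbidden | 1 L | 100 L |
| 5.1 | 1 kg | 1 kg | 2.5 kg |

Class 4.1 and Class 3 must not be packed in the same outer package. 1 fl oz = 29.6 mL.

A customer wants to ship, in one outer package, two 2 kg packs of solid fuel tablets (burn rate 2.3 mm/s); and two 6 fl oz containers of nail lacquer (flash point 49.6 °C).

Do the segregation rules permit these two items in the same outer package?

No

With burn rate 2.3 mm/s (> 1.8 mm/s), the solid fuel tablets fall in Class 4.1.
Flash point 49.6 °C meets the Class 3 criterion (Flammable Liquid), so the nail lacquer is Class 3.
Class 4.1 and Class 3 may not share an outer package.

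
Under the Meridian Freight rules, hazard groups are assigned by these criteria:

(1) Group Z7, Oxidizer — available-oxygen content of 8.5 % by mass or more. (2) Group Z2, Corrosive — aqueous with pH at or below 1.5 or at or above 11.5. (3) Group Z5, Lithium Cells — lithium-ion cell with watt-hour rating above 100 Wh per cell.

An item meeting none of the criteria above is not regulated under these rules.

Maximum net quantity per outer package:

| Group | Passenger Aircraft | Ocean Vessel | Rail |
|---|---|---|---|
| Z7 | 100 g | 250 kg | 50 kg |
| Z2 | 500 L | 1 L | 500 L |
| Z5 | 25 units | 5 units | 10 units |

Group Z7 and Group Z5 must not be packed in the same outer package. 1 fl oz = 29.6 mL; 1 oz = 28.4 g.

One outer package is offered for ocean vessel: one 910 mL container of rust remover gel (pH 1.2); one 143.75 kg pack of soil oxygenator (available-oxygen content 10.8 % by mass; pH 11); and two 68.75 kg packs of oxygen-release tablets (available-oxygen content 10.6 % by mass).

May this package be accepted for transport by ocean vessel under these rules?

No

pH 1.2 meets the Group Z2 criterion (Corrosive), so the rust remover gel is Group Z2.
Soil oxygenator: available-oxygen content 10.8 % by mass ≥ 8.5 % by mass → Group Z7 (Oxidizer).
With available-oxygen content 10.6 % by mass (≥ 8.5 % by mass), the oxygen-release tablets fall in Group Z7.
Total Group Z7: 143.75 kg + (two 68.75 kg packs = 137.5 kg) = 281.25 kg.
281.25 kg > 250 kg (ocean vessel limit, Group Z7) — over the limit.
Group Z2 quantity: 910 mL.
910 mL ≤ 1 L (ocean vessel limit, Group Z2) — within limit.
The segregation rule (Group Z7 with Group Z5) does not apply to Group Z7 with Group Z2.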